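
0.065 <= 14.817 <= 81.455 True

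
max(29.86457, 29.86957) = 29.86957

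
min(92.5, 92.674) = 92.5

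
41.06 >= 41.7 False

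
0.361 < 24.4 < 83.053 True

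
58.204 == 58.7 False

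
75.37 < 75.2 False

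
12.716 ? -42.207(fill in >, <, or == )>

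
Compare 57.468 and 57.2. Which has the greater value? 57.468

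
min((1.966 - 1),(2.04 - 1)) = 0.966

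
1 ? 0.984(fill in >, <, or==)>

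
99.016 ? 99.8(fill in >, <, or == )<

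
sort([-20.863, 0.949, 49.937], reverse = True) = [49.937, 0.949, -20.863]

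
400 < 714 True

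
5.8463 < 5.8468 True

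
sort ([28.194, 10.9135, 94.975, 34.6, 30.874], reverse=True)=[94.975, 34.6, 30.874, 28.194, 10.9135]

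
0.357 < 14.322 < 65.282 True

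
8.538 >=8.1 True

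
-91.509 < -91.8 False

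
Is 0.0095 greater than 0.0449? No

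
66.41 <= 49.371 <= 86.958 False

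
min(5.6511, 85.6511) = 5.6511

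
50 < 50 False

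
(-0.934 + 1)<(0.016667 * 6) True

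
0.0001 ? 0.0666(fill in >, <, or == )<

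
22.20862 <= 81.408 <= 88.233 True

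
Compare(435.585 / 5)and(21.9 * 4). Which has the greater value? (21.9 * 4)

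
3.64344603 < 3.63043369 False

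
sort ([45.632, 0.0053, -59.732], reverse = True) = [45.632, 0.0053, -59.732]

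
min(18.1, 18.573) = 18.1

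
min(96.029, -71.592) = -71.592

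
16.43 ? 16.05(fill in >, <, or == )>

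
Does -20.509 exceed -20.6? Yes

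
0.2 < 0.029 False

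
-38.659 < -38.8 False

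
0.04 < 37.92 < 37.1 False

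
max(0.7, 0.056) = 0.7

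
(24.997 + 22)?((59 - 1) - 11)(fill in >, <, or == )<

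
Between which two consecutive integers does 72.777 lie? 72 and 73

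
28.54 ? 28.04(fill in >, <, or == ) >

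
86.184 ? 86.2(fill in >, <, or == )<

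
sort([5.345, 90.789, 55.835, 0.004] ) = [0.004, 5.345, 55.835, 90.789]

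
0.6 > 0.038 True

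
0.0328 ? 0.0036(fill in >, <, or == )>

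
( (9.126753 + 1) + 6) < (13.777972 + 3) True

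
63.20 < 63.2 False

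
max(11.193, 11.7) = 11.7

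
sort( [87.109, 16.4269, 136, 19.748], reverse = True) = [136, 87.109, 19.748, 16.4269]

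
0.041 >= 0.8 False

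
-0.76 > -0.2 False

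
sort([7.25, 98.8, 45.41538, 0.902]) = [0.902, 7.25, 45.41538, 98.8]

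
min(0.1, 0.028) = 0.028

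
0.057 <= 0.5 True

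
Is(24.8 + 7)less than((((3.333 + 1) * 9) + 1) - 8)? Yes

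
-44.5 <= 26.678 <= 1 False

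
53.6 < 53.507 False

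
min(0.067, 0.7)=0.067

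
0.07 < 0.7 True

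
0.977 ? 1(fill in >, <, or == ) <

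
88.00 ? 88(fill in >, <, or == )==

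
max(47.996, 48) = 48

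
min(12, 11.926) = 11.926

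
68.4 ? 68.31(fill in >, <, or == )>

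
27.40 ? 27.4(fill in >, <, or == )==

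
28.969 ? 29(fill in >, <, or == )<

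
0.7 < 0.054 False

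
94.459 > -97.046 True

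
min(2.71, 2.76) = 2.71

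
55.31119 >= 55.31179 False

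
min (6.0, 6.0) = 6.0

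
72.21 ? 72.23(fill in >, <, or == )<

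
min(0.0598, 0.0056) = 0.0056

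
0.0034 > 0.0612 False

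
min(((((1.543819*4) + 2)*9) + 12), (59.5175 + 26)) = 85.5175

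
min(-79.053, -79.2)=-79.2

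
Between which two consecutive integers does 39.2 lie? 39 and 40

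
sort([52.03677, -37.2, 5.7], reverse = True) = [52.03677, 5.7, -37.2]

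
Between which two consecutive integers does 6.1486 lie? 6 and 7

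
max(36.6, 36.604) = 36.604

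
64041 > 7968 True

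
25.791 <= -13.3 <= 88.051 False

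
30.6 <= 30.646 True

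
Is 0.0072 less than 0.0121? Yes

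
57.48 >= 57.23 True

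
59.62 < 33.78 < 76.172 False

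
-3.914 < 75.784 True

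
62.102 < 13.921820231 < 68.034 False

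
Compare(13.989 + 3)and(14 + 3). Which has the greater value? (14 + 3)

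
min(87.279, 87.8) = 87.279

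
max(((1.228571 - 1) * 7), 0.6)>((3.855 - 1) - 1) False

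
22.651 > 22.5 True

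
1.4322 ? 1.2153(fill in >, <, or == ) >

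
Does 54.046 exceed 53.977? Yes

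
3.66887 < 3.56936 False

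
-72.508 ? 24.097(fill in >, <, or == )<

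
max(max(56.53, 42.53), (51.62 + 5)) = 56.62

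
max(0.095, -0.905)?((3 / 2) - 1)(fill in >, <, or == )<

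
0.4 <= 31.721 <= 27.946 False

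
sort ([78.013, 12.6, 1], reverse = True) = [78.013, 12.6, 1]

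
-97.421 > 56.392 False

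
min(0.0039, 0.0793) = 0.0039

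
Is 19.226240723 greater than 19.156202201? Yes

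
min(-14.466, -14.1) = -14.466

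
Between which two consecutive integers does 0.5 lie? 0 and 1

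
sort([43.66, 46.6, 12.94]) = [12.94, 43.66, 46.6]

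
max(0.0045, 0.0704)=0.0704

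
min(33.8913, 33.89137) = 33.8913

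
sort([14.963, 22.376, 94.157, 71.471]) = [14.963, 22.376, 71.471, 94.157]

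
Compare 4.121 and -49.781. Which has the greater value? 4.121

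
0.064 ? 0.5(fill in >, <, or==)<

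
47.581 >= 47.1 True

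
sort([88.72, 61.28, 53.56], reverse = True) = [88.72, 61.28, 53.56]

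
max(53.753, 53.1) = 53.753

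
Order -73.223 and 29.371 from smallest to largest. -73.223, 29.371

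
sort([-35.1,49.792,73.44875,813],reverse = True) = [813,73.44875,49.792,-35.1]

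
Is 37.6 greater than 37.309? Yes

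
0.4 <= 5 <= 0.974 False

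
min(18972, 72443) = 18972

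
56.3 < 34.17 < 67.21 False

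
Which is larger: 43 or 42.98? 43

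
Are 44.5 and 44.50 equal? Yes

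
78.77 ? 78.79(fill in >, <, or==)<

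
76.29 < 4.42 False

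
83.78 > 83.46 True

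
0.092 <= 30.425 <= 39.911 True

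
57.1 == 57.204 False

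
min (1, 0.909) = 0.909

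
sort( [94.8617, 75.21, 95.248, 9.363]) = [9.363, 75.21, 94.8617, 95.248]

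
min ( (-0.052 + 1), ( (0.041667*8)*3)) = 0.948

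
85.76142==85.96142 False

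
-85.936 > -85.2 False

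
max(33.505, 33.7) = 33.7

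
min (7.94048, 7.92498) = 7.92498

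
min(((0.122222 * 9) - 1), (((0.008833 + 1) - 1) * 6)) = 0.052998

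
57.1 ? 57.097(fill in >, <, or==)>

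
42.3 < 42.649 True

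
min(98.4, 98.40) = 98.4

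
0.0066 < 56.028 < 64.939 True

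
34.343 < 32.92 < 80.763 False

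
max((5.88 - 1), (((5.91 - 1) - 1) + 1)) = 4.91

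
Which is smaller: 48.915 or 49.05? 48.915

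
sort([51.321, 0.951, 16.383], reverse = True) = [51.321, 16.383, 0.951]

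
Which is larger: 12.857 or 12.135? 12.857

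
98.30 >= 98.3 True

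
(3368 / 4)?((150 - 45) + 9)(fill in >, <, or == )>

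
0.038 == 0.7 False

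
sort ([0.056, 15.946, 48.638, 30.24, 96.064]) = [0.056, 15.946, 30.24, 48.638, 96.064]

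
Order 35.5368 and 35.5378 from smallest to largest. 35.5368,35.5378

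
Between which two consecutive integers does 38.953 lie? 38 and 39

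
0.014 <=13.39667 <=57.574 True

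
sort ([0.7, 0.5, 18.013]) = [0.5, 0.7, 18.013]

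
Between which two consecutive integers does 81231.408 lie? 81231 and 81232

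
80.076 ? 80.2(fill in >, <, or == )<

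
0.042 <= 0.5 True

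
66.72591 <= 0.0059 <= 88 False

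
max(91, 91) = 91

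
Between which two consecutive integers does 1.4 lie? 1 and 2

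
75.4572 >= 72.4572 True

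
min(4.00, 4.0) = 4.00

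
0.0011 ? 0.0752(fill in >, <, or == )<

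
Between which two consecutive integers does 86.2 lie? 86 and 87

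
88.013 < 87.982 False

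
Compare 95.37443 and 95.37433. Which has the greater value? 95.37443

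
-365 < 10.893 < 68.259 True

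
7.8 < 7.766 False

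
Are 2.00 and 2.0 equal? Yes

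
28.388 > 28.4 False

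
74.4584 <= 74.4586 True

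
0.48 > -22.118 True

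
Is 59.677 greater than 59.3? Yes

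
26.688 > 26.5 True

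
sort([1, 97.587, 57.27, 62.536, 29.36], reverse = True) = [97.587, 62.536, 57.27, 29.36, 1]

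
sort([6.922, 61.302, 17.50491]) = [6.922, 17.50491, 61.302]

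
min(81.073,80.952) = 80.952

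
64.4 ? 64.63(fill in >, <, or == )<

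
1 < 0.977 False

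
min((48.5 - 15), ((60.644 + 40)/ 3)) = 33.5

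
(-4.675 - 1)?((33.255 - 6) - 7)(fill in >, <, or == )<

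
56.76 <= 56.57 False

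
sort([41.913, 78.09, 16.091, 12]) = [12, 16.091, 41.913, 78.09]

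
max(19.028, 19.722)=19.722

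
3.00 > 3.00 False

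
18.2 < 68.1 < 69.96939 True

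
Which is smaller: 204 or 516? 204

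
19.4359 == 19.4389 False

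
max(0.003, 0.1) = 0.1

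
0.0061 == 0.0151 False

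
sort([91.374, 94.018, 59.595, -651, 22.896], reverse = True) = [94.018, 91.374, 59.595, 22.896, -651]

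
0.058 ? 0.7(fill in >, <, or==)<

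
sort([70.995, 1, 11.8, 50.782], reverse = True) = [70.995, 50.782, 11.8, 1]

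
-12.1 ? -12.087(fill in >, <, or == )<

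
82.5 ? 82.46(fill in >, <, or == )>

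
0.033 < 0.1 True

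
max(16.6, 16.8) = 16.8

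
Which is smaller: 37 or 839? 37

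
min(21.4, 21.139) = 21.139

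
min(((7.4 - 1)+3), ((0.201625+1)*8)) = 9.4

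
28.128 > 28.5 False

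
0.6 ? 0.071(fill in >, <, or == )>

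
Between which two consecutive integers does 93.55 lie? 93 and 94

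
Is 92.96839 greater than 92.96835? Yes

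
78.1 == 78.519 False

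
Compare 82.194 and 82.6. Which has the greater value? 82.6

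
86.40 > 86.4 False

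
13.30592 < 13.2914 False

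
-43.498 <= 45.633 True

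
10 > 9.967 True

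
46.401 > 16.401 True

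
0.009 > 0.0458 False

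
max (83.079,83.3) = 83.3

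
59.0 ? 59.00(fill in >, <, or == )==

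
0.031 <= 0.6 True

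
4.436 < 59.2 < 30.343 False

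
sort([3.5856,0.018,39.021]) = [0.018,3.5856,39.021]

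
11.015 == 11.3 False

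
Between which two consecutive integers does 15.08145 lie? 15 and 16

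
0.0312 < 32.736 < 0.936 False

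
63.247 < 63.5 True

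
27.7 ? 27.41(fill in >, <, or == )>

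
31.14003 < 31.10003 False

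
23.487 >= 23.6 False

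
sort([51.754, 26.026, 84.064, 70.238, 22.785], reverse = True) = [84.064, 70.238, 51.754, 26.026, 22.785]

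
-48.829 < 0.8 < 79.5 True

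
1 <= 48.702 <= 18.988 False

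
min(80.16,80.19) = 80.16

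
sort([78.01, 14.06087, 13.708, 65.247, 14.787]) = [13.708, 14.06087, 14.787, 65.247, 78.01]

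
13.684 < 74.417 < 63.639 False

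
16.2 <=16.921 True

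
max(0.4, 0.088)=0.4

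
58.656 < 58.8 True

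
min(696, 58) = 58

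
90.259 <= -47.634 False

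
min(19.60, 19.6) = 19.60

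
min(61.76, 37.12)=37.12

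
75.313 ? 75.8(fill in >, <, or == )<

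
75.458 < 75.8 True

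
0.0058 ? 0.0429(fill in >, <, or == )<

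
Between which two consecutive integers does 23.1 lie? 23 and 24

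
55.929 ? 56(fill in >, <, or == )<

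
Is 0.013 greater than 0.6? No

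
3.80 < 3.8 False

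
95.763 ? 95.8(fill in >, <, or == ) <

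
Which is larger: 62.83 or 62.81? 62.83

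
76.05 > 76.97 False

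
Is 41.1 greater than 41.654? No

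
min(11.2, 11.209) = 11.2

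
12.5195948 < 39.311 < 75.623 True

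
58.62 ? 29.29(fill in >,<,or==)>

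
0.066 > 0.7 False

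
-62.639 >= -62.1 False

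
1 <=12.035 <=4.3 False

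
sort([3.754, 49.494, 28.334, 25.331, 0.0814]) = [0.0814, 3.754, 25.331, 28.334, 49.494]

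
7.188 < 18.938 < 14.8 False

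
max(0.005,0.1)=0.1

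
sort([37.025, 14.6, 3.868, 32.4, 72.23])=[3.868, 14.6, 32.4, 37.025, 72.23]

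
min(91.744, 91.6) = 91.6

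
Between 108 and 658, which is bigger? 658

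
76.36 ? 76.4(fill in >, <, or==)<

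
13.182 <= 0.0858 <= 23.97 False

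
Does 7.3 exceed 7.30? No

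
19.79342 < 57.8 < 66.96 True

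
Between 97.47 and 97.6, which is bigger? 97.6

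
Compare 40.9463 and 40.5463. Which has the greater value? 40.9463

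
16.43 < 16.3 False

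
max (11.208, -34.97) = 11.208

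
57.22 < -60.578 False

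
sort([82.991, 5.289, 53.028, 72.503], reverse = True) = [82.991, 72.503, 53.028, 5.289]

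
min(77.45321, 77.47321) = 77.45321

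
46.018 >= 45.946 True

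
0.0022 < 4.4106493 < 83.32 True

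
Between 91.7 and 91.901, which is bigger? 91.901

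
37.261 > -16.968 True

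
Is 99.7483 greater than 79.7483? Yes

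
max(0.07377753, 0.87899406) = 0.87899406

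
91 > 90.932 True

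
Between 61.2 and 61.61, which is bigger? 61.61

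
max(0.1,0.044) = 0.1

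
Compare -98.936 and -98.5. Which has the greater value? -98.5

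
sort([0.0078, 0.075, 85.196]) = [0.0078, 0.075, 85.196]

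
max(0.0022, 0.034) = 0.034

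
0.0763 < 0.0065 False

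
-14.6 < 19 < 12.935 False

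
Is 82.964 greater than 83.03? No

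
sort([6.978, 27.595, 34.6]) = [6.978, 27.595, 34.6]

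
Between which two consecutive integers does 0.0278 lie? 0 and 1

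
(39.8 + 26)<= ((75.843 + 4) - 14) True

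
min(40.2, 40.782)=40.2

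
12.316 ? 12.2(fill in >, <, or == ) >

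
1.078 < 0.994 False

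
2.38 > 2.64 False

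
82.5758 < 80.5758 False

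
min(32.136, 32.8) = 32.136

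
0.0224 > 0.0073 True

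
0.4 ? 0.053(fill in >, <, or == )>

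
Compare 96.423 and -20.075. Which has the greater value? 96.423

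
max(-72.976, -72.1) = -72.1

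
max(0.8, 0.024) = 0.8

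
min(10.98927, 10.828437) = 10.828437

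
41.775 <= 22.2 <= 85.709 False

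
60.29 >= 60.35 False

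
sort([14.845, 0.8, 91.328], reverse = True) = [91.328, 14.845, 0.8]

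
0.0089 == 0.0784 False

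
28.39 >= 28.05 True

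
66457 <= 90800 True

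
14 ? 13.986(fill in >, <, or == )>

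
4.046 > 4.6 False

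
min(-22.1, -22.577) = -22.577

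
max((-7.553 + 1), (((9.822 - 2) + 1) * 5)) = 44.11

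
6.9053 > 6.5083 True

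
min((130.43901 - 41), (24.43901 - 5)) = 19.43901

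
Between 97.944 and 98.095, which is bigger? 98.095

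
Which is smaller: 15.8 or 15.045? 15.045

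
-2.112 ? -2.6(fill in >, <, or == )>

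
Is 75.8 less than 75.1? No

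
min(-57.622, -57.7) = -57.7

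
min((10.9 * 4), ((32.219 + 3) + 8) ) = 43.219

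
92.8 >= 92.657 True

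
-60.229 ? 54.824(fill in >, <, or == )<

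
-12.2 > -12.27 True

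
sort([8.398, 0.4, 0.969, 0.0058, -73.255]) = [-73.255, 0.0058, 0.4, 0.969, 8.398]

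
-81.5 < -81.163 True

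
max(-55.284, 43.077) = 43.077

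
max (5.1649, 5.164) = 5.1649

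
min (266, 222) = 222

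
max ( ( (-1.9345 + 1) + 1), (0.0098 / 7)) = 0.0655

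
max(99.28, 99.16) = 99.28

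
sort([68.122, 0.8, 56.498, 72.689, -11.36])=[-11.36, 0.8, 56.498, 68.122, 72.689]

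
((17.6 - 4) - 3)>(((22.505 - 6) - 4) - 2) True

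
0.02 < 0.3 True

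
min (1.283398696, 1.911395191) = 1.283398696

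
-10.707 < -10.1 True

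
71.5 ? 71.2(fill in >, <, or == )>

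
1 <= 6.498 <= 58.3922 True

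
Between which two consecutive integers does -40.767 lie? -41 and -40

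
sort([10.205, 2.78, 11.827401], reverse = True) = [11.827401, 10.205, 2.78]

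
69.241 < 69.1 False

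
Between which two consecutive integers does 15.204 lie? 15 and 16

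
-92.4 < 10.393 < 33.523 True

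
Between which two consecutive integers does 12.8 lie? 12 and 13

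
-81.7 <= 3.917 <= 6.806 True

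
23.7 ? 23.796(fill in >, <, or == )<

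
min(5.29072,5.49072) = 5.29072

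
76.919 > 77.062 False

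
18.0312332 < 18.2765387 True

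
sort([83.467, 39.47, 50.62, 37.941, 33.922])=[33.922, 37.941, 39.47, 50.62, 83.467]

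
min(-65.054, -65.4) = -65.4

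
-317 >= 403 False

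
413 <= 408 False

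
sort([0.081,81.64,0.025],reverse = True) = [81.64,0.081,0.025]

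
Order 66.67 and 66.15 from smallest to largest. 66.15, 66.67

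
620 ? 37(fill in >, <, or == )>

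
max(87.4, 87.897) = 87.897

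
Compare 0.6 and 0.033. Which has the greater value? 0.6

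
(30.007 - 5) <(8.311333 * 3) False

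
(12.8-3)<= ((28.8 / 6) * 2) False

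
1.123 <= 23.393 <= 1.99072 False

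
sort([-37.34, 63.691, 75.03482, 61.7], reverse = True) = [75.03482, 63.691, 61.7, -37.34]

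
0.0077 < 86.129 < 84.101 False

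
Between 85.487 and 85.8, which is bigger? 85.8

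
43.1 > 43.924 False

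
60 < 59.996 False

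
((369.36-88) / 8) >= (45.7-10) False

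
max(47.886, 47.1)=47.886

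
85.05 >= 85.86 False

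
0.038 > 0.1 False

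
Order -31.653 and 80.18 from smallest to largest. -31.653, 80.18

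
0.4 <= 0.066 False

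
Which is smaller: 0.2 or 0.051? 0.051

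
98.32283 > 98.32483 False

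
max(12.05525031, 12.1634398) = 12.1634398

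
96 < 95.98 False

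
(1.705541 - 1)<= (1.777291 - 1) True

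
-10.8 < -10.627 True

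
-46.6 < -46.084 True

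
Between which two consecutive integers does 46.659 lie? 46 and 47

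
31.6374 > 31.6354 True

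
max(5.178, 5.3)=5.3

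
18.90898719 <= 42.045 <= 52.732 True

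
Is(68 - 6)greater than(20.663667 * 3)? Yes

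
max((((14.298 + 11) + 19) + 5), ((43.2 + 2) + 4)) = 49.298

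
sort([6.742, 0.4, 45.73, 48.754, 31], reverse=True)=[48.754, 45.73, 31, 6.742, 0.4]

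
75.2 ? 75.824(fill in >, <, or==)<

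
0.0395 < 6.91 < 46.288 True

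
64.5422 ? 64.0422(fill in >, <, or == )>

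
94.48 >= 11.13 True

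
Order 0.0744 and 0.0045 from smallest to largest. 0.0045, 0.0744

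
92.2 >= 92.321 False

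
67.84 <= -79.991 False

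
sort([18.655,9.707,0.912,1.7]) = [0.912,1.7,9.707,18.655]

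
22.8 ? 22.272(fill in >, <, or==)>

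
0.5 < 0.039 False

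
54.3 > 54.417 False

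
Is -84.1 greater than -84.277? Yes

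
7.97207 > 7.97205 True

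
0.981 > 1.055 False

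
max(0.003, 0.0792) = 0.0792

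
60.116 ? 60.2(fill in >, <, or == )<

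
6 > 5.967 True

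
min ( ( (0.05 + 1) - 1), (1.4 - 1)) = 0.05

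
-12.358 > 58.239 False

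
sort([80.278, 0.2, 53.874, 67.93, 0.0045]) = [0.0045, 0.2, 53.874, 67.93, 80.278]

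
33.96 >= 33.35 True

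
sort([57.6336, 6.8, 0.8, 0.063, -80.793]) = [-80.793, 0.063, 0.8, 6.8, 57.6336]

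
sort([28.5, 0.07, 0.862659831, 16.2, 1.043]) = [0.07, 0.862659831, 1.043, 16.2, 28.5]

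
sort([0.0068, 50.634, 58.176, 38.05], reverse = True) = [58.176, 50.634, 38.05, 0.0068]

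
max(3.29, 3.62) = 3.62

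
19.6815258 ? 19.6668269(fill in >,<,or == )>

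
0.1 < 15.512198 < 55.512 True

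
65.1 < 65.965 True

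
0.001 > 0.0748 False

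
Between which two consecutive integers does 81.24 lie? 81 and 82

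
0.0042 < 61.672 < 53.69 False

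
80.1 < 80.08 False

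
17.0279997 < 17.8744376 True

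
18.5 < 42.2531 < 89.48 True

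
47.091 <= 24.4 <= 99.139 False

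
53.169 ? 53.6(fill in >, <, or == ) <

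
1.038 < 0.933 False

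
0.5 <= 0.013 False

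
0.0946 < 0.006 False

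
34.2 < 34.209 True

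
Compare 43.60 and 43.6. They are equal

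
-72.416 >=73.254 False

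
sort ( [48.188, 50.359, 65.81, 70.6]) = [48.188, 50.359, 65.81, 70.6]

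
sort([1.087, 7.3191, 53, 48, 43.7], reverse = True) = [53, 48, 43.7, 7.3191, 1.087]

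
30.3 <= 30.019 False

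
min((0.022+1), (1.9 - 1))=0.9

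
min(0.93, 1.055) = 0.93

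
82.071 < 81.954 False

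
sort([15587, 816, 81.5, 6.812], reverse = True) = [15587, 816, 81.5, 6.812]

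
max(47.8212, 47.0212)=47.8212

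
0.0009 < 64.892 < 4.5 False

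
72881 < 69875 False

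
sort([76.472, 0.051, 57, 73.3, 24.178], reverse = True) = [76.472, 73.3, 57, 24.178, 0.051]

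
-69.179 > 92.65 False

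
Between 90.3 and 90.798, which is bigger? 90.798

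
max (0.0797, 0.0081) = 0.0797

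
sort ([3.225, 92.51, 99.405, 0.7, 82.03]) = [0.7, 3.225, 82.03, 92.51, 99.405]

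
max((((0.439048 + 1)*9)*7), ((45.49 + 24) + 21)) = 90.660024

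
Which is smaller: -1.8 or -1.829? -1.829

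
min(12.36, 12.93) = 12.36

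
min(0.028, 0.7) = 0.028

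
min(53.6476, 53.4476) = 53.4476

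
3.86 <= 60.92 True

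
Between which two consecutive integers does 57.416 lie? 57 and 58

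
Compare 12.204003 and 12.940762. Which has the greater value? 12.940762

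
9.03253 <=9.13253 True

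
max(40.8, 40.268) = 40.8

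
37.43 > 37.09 True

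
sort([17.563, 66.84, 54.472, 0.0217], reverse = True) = [66.84, 54.472, 17.563, 0.0217]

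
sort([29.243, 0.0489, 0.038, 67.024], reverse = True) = [67.024, 29.243, 0.0489, 0.038]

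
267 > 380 False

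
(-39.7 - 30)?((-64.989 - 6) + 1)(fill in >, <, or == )>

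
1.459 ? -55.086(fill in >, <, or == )>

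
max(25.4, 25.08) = 25.4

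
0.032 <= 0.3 True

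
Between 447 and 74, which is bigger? 447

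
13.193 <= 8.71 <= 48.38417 False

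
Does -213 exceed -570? Yes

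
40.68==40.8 False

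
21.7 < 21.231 False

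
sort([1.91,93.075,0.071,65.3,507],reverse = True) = [507,93.075,65.3,1.91,0.071]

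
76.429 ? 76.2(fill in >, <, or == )>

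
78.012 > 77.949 True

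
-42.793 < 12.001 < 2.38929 False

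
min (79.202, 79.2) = 79.2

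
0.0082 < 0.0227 True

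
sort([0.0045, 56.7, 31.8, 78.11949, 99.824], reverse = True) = [99.824, 78.11949, 56.7, 31.8, 0.0045]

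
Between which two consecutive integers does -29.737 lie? -30 and -29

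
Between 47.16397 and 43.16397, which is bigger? 47.16397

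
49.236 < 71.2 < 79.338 True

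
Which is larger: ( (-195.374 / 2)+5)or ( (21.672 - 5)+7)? ( (21.672 - 5)+7)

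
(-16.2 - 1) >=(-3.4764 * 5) True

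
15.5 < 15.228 False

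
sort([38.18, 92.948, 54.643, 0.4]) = [0.4, 38.18, 54.643, 92.948]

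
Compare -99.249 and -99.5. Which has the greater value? -99.249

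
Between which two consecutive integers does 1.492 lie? 1 and 2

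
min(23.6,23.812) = 23.6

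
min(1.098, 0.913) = 0.913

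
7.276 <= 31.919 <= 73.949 True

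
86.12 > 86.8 False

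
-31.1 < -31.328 False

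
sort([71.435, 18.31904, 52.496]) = [18.31904, 52.496, 71.435]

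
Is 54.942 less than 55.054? Yes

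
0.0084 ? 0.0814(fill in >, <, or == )<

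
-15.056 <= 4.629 True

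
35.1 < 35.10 False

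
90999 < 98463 True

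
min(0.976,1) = 0.976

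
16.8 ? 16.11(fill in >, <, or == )>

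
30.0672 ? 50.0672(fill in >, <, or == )<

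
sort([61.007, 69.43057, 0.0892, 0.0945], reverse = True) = [69.43057, 61.007, 0.0945, 0.0892]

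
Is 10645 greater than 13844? No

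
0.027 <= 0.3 True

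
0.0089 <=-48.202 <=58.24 False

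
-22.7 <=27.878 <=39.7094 True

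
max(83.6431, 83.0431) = 83.6431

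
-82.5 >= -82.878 True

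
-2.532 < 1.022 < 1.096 True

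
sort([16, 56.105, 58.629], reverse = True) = [58.629, 56.105, 16]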